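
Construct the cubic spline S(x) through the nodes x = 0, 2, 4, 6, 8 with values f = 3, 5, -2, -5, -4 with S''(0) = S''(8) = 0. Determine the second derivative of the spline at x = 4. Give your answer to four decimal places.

With M_i denoting the second derivative at x_i, h_i = 2, 2, 2, 2, and Δ_i = (y_(i+1) − y_i)/h_i = 1, -7/2, -3/2, 1/2:
  2·M_0 + 8·M_1 + 2·M_2 = 6(Δ_1 - Δ_0) = -27
  2·M_1 + 8·M_2 + 2·M_3 = 6(Δ_2 - Δ_1) = 12
  2·M_2 + 8·M_3 + 2·M_4 = 6(Δ_3 - Δ_2) = 12
Natural end conditions: M_0 = M_4 = 0.
Solving the tridiagonal system: M_0 = 0, M_1 = -63/16, M_2 = 9/4, M_3 = 15/16, M_4 = 0.

2.2500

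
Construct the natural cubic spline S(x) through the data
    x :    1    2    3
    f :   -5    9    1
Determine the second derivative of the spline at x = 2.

Let m_i = S''(x_i). Step sizes h_i = 1, 1; slopes of the chords Δ_i = (y_(i+1) - y_i)/h_i = 14, -8.
  1·m_0 + 4·m_1 + 1·m_2 = 6(Δ_1 - Δ_0) = -132
Natural end conditions: m_0 = m_2 = 0.
Forward elimination and back-substitution give m_0 = 0, m_1 = -33, m_2 = 0.

-33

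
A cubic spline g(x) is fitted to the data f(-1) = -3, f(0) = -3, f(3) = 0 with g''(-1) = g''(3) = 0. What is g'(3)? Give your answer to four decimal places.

Let σ_i = g''(x_i). Step sizes h_i = 1, 3; slopes of the chords Δ_i = (y_(i+1) - y_i)/h_i = 0, 1.
  1·σ_0 + 8·σ_1 + 3·σ_2 = 6(Δ_1 - Δ_0) = 6
Natural end conditions: σ_0 = σ_2 = 0.
Forward elimination and back-substitution give σ_0 = 0, σ_1 = 3/4, σ_2 = 0.
On [0, 3], g'(x) = b_1 + 2c_1·x + 3d_1·x² with b_1 = Δ_1 - h_1(2σ_1 + σ_2)/6 = 1/4, c_1 = σ_1/2 = 3/8, d_1 = (σ_2 - σ_1)/(6h_1) = -1/24. So g'(3) = 11/8.

1.3750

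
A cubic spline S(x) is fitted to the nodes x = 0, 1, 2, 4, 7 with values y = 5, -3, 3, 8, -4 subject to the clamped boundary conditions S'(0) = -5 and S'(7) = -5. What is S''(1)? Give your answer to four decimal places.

Let M_i = S''(x_i). Step sizes h_i = 1, 1, 2, 3; slopes of the chords Δ_i = (y_(i+1) - y_i)/h_i = -8, 6, 5/2, -4.
  1·M_0 + 4·M_1 + 1·M_2 = 6(Δ_1 - Δ_0) = 84
  1·M_1 + 6·M_2 + 2·M_3 = 6(Δ_2 - Δ_1) = -21
  2·M_2 + 10·M_3 + 3·M_4 = 6(Δ_3 - Δ_2) = -39
Clamped end conditions give two more equations: 2h_0·M_0 + h_0·M_1 = 6(Δ_0 - S'(0)) = -18 and h_3·M_3 + 2h_3·M_4 = 6(S'(7) - Δ_3) = -6.
Forward elimination and back-substitution give M_0 = -4857/208, M_1 = 2985/104, M_2 = -1551/208, M_3 = -129/52, M_4 = 25/104.

28.7019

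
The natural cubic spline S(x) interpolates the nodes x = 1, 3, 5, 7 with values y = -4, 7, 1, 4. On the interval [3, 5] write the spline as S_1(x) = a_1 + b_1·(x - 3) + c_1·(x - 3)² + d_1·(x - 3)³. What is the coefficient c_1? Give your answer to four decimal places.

Let σ_i = S''(x_i). Step sizes h_i = 2, 2, 2; slopes of the chords Δ_i = (y_(i+1) - y_i)/h_i = 11/2, -3, 3/2.
  2·σ_0 + 8·σ_1 + 2·σ_2 = 6(Δ_1 - Δ_0) = -51
  2·σ_1 + 8·σ_2 + 2·σ_3 = 6(Δ_2 - Δ_1) = 27
Natural end conditions: σ_0 = σ_3 = 0.
Forward elimination and back-substitution give σ_0 = 0, σ_1 = -77/10, σ_2 = 53/10, σ_3 = 0.
On [3, 5], with S_1(x) = a_1 + b_1·(x - 3) + c_1·(x - 3)² + d_1·(x - 3)³: c_1 = σ_1/2 = -77/20, d_1 = (σ_2 - σ_1)/(6h_1) = 13/12, b_1 = Δ_1 - h_1(2σ_1 + σ_2)/6 = 11/30.

-3.8500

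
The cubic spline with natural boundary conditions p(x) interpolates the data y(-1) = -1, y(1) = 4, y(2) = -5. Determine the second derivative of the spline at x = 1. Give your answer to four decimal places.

With m_i denoting the second derivative at x_i, h_i = 2, 1, and Δ_i = (y_(i+1) − y_i)/h_i = 5/2, -9:
  2·m_0 + 6·m_1 + 1·m_2 = 6(Δ_1 - Δ_0) = -69
Natural end conditions: m_0 = m_2 = 0.
Solving the tridiagonal system: m_0 = 0, m_1 = -23/2, m_2 = 0.

-11.5000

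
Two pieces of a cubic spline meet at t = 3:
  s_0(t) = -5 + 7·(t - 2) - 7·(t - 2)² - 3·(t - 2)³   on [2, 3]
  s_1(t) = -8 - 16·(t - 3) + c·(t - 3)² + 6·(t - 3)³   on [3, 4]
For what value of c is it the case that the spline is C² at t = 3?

-16

s_0''(t) = -14 - 18·(t - 2), so s_0''(3) = -32. On the right, s_1''(3) = 2c, so c = -16.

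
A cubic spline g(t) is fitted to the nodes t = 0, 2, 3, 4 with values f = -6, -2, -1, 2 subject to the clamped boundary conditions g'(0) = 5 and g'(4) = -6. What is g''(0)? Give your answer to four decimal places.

-3.6364

With m_i denoting the second derivative at x_i, h_i = 2, 1, 1, and Δ_i = (y_(i+1) − y_i)/h_i = 2, 1, 3:
  2·m_0 + 6·m_1 + 1·m_2 = 6(Δ_1 - Δ_0) = -6
  1·m_1 + 4·m_2 + 1·m_3 = 6(Δ_2 - Δ_1) = 12
Clamped end conditions give two more equations: 2h_0·m_0 + h_0·m_1 = 6(Δ_0 - g'(0)) = -18 and h_2·m_2 + 2h_2·m_3 = 6(g'(4) - Δ_2) = -54.
Solving: m_0 = -40/11, m_1 = -19/11, m_2 = 128/11, m_3 = -361/11.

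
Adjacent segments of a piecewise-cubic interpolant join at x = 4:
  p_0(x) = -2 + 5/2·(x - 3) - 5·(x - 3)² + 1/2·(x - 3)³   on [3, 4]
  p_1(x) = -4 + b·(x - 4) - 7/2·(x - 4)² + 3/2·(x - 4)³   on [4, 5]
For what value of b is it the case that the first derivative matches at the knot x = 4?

p_0'(x) = 5/2 - 10·(x - 3) + 3/2·(x - 3)², so p_0'(4) = -6. On the right, p_1'(4) = b, so b = -6.

-6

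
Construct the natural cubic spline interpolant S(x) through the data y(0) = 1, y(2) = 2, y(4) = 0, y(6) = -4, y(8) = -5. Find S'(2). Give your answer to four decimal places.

With m_i denoting the second derivative at x_i, h_i = 2, 2, 2, 2, and Δ_i = (y_(i+1) − y_i)/h_i = 1/2, -1, -2, -1/2:
  2·m_0 + 8·m_1 + 2·m_2 = 6(Δ_1 - Δ_0) = -9
  2·m_1 + 8·m_2 + 2·m_3 = 6(Δ_2 - Δ_1) = -6
  2·m_2 + 8·m_3 + 2·m_4 = 6(Δ_3 - Δ_2) = 9
Natural end conditions: m_0 = m_4 = 0.
Hence m_0 = 0, m_1 = -51/56, m_2 = -6/7, m_3 = 75/56, m_4 = 0.
On [2, 4], S'(x) = b_1 + 2c_1·(x - 2) + 3d_1·(x - 2)² with b_1 = Δ_1 - h_1(2m_1 + m_2)/6 = -3/28, c_1 = m_1/2 = -51/112, d_1 = (m_2 - m_1)/(6h_1) = 1/224. So S'(2) = -3/28.

-0.1071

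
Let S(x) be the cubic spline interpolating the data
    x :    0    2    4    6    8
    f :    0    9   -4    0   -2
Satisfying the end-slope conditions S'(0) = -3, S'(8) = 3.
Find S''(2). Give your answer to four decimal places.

Let m_i = S''(x_i). Step sizes h_i = 2, 2, 2, 2; slopes of the chords Δ_i = (y_(i+1) - y_i)/h_i = 9/2, -13/2, 2, -1.
  2·m_0 + 8·m_1 + 2·m_2 = 6(Δ_1 - Δ_0) = -66
  2·m_1 + 8·m_2 + 2·m_3 = 6(Δ_2 - Δ_1) = 51
  2·m_2 + 8·m_3 + 2·m_4 = 6(Δ_3 - Δ_2) = -18
Clamped end conditions give two more equations: 2h_0·m_0 + h_0·m_1 = 6(Δ_0 - S'(0)) = 45 and h_3·m_3 + 2h_3·m_4 = 6(S'(8) - Δ_3) = 24.
Solving the tridiagonal system: m_0 = 1083/56, m_1 = -453/28, m_2 = 99/8, m_3 = -219/28, m_4 = 555/56.

-16.1786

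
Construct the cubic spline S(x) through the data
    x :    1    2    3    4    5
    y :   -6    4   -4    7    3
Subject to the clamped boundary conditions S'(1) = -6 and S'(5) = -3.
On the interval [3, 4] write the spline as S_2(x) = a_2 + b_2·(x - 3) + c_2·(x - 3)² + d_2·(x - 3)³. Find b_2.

0

With M_i denoting the second derivative at x_i, h_i = 1, 1, 1, 1, and Δ_i = (y_(i+1) − y_i)/h_i = 10, -8, 11, -4:
  1·M_0 + 4·M_1 + 1·M_2 = 6(Δ_1 - Δ_0) = -108
  1·M_1 + 4·M_2 + 1·M_3 = 6(Δ_2 - Δ_1) = 114
  1·M_2 + 4·M_3 + 1·M_4 = 6(Δ_3 - Δ_2) = -90
Clamped end conditions give two more equations: 2h_0·M_0 + h_0·M_1 = 6(Δ_0 - S'(1)) = 96 and h_3·M_3 + 2h_3·M_4 = 6(S'(5) - Δ_3) = 6.
Hence M_0 = 78, M_1 = -60, M_2 = 54, M_3 = -42, M_4 = 24.
On [3, 4], with S_2(x) = a_2 + b_2·(x - 3) + c_2·(x - 3)² + d_2·(x - 3)³: c_2 = M_2/2 = 27, d_2 = (M_3 - M_2)/(6h_2) = -16, b_2 = Δ_2 - h_2(2M_2 + M_3)/6 = 0.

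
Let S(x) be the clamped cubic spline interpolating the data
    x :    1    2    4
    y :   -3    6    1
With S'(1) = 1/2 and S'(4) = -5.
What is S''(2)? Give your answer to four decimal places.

Let σ_i = S''(x_i). Step sizes h_i = 1, 2; slopes of the chords Δ_i = (y_(i+1) - y_i)/h_i = 9, -5/2.
  1·σ_0 + 6·σ_1 + 2·σ_2 = 6(Δ_1 - Δ_0) = -69
Clamped end conditions give two more equations: 2h_0·σ_0 + h_0·σ_1 = 6(Δ_0 - S'(1)) = 51 and h_1·σ_1 + 2h_1·σ_2 = 6(S'(4) - Δ_1) = -15.
Solving: σ_0 = 211/6, σ_1 = -58/3, σ_2 = 71/12.

-19.3333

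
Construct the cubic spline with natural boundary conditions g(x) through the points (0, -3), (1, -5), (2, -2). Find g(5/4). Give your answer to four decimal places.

-4.6602

With M_i denoting the second derivative at x_i, h_i = 1, 1, and Δ_i = (y_(i+1) − y_i)/h_i = -2, 3:
  1·M_0 + 4·M_1 + 1·M_2 = 6(Δ_1 - Δ_0) = 30
Natural end conditions: M_0 = M_2 = 0.
Solving: M_0 = 0, M_1 = 15/2, M_2 = 0.
On [1, 2], g(x) = -5 + 1/2·(x - 1) + 15/4·(x - 1)² - 5/4·(x - 1)³.
With (x - 1) = 1/4: g(5/4) = -1193/256.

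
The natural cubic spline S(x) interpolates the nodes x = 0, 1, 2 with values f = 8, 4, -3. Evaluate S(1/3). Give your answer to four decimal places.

Put M_i = S'' at the i-th knot. Here h = (1, 1) and Δ = (-4, -7), so the interior equations h_(i-1)·M_(i-1) + 2(h_(i-1)+h_i)·M_i + h_i·M_(i+1) = 6(Δ_i − Δ_(i-1)) read
  1·M_0 + 4·M_1 + 1·M_2 = 6(Δ_1 - Δ_0) = -18
Natural end conditions: M_0 = M_2 = 0.
Hence M_0 = 0, M_1 = -9/2, M_2 = 0.
On [0, 1], S(x) = 8 - 13/4·x + 0·x² - 3/4·x³.
With x = 1/3: S(1/3) = 62/9.

6.8889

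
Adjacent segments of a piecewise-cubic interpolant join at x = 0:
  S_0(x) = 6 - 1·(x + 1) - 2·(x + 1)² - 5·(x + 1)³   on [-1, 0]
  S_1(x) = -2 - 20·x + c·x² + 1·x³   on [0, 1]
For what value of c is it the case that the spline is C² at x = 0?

-17

S_0''(x) = -4 - 30·(x + 1), so S_0''(0) = -34. On the right, S_1''(0) = 2c, so c = -17.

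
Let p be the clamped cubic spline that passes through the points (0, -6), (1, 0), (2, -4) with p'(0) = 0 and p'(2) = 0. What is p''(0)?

Put m_i = p'' at the i-th knot. Here h = (1, 1) and Δ = (6, -4), so the interior equations h_(i-1)·m_(i-1) + 2(h_(i-1)+h_i)·m_i + h_i·m_(i+1) = 6(Δ_i − Δ_(i-1)) read
  1·m_0 + 4·m_1 + 1·m_2 = 6(Δ_1 - Δ_0) = -60
Clamped end conditions give two more equations: 2h_0·m_0 + h_0·m_1 = 6(Δ_0 - p'(0)) = 36 and h_1·m_1 + 2h_1·m_2 = 6(p'(2) - Δ_1) = 24.
Solving the tridiagonal system: m_0 = 33, m_1 = -30, m_2 = 27.

33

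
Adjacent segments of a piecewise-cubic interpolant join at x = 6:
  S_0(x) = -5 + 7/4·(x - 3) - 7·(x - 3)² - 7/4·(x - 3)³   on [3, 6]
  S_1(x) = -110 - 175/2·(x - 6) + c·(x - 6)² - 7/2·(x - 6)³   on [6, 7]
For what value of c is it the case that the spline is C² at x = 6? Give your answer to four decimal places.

-22.7500

S_0''(x) = -14 - 21/2·(x - 3), so S_0''(6) = -91/2. On the right, S_1''(6) = 2c, so c = -91/4.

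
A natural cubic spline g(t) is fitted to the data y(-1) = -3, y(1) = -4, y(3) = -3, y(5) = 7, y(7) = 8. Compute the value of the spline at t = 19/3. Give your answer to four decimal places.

Write m_i for g''(x_i). With h_i = 2, 2, 2, 2 and divided differences Δ_i = -1/2, 1/2, 5, 1/2, the continuity of g' gives the tridiagonal system
  2·m_0 + 8·m_1 + 2·m_2 = 6(Δ_1 - Δ_0) = 6
  2·m_1 + 8·m_2 + 2·m_3 = 6(Δ_2 - Δ_1) = 27
  2·m_2 + 8·m_3 + 2·m_4 = 6(Δ_3 - Δ_2) = -27
Natural end conditions: m_0 = m_4 = 0.
Solving: m_0 = 0, m_1 = -45/112, m_2 = 129/28, m_3 = -507/112, m_4 = 0.
On [5, 7], g(t) = 7 + 197/56·(t - 5) - 507/224·(t - 5)² + 169/448·(t - 5)³.
With (t - 5) = 4/3: g(19/3) = 1618/189.

8.5608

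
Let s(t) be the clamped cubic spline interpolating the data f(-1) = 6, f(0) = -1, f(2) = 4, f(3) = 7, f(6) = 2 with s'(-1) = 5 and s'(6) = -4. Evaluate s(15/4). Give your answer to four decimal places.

Write M_i for s''(x_i). With h_i = 1, 2, 1, 3 and divided differences Δ_i = -7, 5/2, 3, -5/3, the continuity of s' gives the tridiagonal system
  1·M_0 + 6·M_1 + 2·M_2 = 6(Δ_1 - Δ_0) = 57
  2·M_1 + 6·M_2 + 1·M_3 = 6(Δ_2 - Δ_1) = 3
  1·M_2 + 8·M_3 + 3·M_4 = 6(Δ_3 - Δ_2) = -28
Clamped end conditions give two more equations: 2h_0·M_0 + h_0·M_1 = 6(Δ_0 - s'(-1)) = -72 and h_3·M_3 + 2h_3·M_4 = 6(s'(6) - Δ_3) = -14.
Forward elimination and back-substitution give M_0 = -5543/122, M_1 = 1151/61, M_2 = -1315/244, M_3 = -293/122, M_4 = -829/732.
On [3, 6], s(t) = 7 + 635/488·(t - 3) - 293/244·(t - 3)² + 929/13176·(t - 3)³.
With (t - 3) = 3/4: s(15/4) = 228937/31232.

7.3302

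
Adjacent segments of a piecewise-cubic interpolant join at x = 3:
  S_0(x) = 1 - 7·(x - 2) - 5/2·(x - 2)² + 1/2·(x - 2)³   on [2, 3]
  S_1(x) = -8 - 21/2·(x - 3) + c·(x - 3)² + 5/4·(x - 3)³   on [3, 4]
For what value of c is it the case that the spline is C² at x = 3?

-1

S_0''(x) = -5 + 3·(x - 2), so S_0''(3) = -2. On the right, S_1''(3) = 2c, so c = -1.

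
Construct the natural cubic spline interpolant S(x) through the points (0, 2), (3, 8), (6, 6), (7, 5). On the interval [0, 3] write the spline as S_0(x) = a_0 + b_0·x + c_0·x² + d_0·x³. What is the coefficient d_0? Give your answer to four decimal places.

Let σ_i = S''(x_i). Step sizes h_i = 3, 3, 1; slopes of the chords Δ_i = (y_(i+1) - y_i)/h_i = 2, -2/3, -1.
  3·σ_0 + 12·σ_1 + 3·σ_2 = 6(Δ_1 - Δ_0) = -16
  3·σ_1 + 8·σ_2 + 1·σ_3 = 6(Δ_2 - Δ_1) = -2
Natural end conditions: σ_0 = σ_3 = 0.
Solving the tridiagonal system: σ_0 = 0, σ_1 = -122/87, σ_2 = 8/29, σ_3 = 0.
On [0, 3], with S_0(x) = a_0 + b_0·x + c_0·x² + d_0·x³: c_0 = σ_0/2 = 0, d_0 = (σ_1 - σ_0)/(6h_0) = -61/783, b_0 = Δ_0 - h_0(2σ_0 + σ_1)/6 = 235/87.

-0.0779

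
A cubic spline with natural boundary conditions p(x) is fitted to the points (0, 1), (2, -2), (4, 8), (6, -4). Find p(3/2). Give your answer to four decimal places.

Write M_i for p''(x_i). With h_i = 2, 2, 2 and divided differences Δ_i = -3/2, 5, -6, the continuity of p' gives the tridiagonal system
  2·M_0 + 8·M_1 + 2·M_2 = 6(Δ_1 - Δ_0) = 39
  2·M_1 + 8·M_2 + 2·M_3 = 6(Δ_2 - Δ_1) = -66
Natural end conditions: M_0 = M_3 = 0.
Solving: M_0 = 0, M_1 = 37/5, M_2 = -101/10, M_3 = 0.
On [0, 2], p(x) = 1 - 119/30·x + 0·x² + 37/60·x³.
With x = 3/2: p(3/2) = -459/160.

-2.8688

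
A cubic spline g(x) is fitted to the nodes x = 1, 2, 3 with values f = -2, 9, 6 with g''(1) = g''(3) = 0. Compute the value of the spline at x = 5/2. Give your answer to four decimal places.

8.8125

Write m_i for g''(x_i). With h_i = 1, 1 and divided differences Δ_i = 11, -3, the continuity of g' gives the tridiagonal system
  1·m_0 + 4·m_1 + 1·m_2 = 6(Δ_1 - Δ_0) = -84
Natural end conditions: m_0 = m_2 = 0.
Solving the tridiagonal system: m_0 = 0, m_1 = -21, m_2 = 0.
On [2, 3], g(x) = 9 + 4·(x - 2) - 21/2·(x - 2)² + 7/2·(x - 2)³.
With (x - 2) = 1/2: g(5/2) = 141/16.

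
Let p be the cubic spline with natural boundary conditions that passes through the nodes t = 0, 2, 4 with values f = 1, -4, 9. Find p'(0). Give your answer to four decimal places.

-4.7500

Let σ_i = p''(x_i). Step sizes h_i = 2, 2; slopes of the chords Δ_i = (y_(i+1) - y_i)/h_i = -5/2, 13/2.
  2·σ_0 + 8·σ_1 + 2·σ_2 = 6(Δ_1 - Δ_0) = 54
Natural end conditions: σ_0 = σ_2 = 0.
Forward elimination and back-substitution give σ_0 = 0, σ_1 = 27/4, σ_2 = 0.
On [0, 2], p'(t) = b_0 + 2c_0·t + 3d_0·t² with b_0 = Δ_0 - h_0(2σ_0 + σ_1)/6 = -19/4, c_0 = σ_0/2 = 0, d_0 = (σ_1 - σ_0)/(6h_0) = 9/16. So p'(0) = -19/4.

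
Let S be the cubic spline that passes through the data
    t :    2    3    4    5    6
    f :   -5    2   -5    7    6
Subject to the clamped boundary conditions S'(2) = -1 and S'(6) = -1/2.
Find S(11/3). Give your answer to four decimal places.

Let σ_i = S''(x_i). Step sizes h_i = 1, 1, 1, 1; slopes of the chords Δ_i = (y_(i+1) - y_i)/h_i = 7, -7, 12, -1.
  1·σ_0 + 4·σ_1 + 1·σ_2 = 6(Δ_1 - Δ_0) = -84
  1·σ_1 + 4·σ_2 + 1·σ_3 = 6(Δ_2 - Δ_1) = 114
  1·σ_2 + 4·σ_3 + 1·σ_4 = 6(Δ_3 - Δ_2) = -78
Clamped end conditions give two more equations: 2h_0·σ_0 + h_0·σ_1 = 6(Δ_0 - S'(2)) = 48 and h_3·σ_3 + 2h_3·σ_4 = 6(S'(6) - Δ_3) = 3.
Solving: σ_0 = 2599/56, σ_1 = -1255/28, σ_2 = 391/8, σ_3 = -1027/28, σ_4 = 1111/56.
On [3, 4], S(t) = 2 - 23/112·(t - 3) - 1255/56·(t - 3)² + 1749/112·(t - 3)³.
With (t - 3) = 2/3: S(11/3) = -583/168.

-3.4702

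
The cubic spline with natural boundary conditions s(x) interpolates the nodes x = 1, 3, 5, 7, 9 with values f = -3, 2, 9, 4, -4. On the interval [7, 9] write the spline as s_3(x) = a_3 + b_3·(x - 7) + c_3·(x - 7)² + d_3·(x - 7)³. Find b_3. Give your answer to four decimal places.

With M_i denoting the second derivative at x_i, h_i = 2, 2, 2, 2, and Δ_i = (y_(i+1) − y_i)/h_i = 5/2, 7/2, -5/2, -4:
  2·M_0 + 8·M_1 + 2·M_2 = 6(Δ_1 - Δ_0) = 6
  2·M_1 + 8·M_2 + 2·M_3 = 6(Δ_2 - Δ_1) = -36
  2·M_2 + 8·M_3 + 2·M_4 = 6(Δ_3 - Δ_2) = -9
Natural end conditions: M_0 = M_4 = 0.
Forward elimination and back-substitution give M_0 = 0, M_1 = 225/112, M_2 = -141/28, M_3 = 15/112, M_4 = 0.
On [7, 9], with s_3(x) = a_3 + b_3·(x - 7) + c_3·(x - 7)² + d_3·(x - 7)³: c_3 = M_3/2 = 15/224, d_3 = (M_4 - M_3)/(6h_3) = -5/448, b_3 = Δ_3 - h_3(2M_3 + M_4)/6 = -229/56.

-4.0893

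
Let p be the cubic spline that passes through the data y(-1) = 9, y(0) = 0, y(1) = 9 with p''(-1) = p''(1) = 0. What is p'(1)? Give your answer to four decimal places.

Write m_i for p''(x_i). With h_i = 1, 1 and divided differences Δ_i = -9, 9, the continuity of p' gives the tridiagonal system
  1·m_0 + 4·m_1 + 1·m_2 = 6(Δ_1 - Δ_0) = 108
Natural end conditions: m_0 = m_2 = 0.
Solving the tridiagonal system: m_0 = 0, m_1 = 27, m_2 = 0.
On [0, 1], p'(t) = b_1 + 2c_1·t + 3d_1·t² with b_1 = Δ_1 - h_1(2m_1 + m_2)/6 = 0, c_1 = m_1/2 = 27/2, d_1 = (m_2 - m_1)/(6h_1) = -9/2. So p'(1) = 27/2.

13.5000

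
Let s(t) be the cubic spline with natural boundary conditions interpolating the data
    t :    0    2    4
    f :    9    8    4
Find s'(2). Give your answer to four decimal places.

-1.2500

With m_i denoting the second derivative at x_i, h_i = 2, 2, and Δ_i = (y_(i+1) − y_i)/h_i = -1/2, -2:
  2·m_0 + 8·m_1 + 2·m_2 = 6(Δ_1 - Δ_0) = -9
Natural end conditions: m_0 = m_2 = 0.
Hence m_0 = 0, m_1 = -9/8, m_2 = 0.
On [2, 4], s'(t) = b_1 + 2c_1·(t - 2) + 3d_1·(t - 2)² with b_1 = Δ_1 - h_1(2m_1 + m_2)/6 = -5/4, c_1 = m_1/2 = -9/16, d_1 = (m_2 - m_1)/(6h_1) = 3/32. So s'(2) = -5/4.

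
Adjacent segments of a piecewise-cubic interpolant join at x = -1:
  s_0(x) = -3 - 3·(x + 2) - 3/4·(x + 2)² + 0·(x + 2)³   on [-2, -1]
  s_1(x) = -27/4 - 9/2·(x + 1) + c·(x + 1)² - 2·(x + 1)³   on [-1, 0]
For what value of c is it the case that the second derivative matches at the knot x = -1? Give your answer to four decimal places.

-0.7500

s_0''(x) = -3/2 + 0·(x + 2), so s_0''(-1) = -3/2. On the right, s_1''(-1) = 2c, so c = -3/4.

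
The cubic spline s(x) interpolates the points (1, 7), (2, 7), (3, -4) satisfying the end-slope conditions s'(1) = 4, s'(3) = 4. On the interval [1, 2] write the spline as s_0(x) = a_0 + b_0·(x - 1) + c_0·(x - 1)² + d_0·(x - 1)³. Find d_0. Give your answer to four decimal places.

-6.2500

With M_i denoting the second derivative at x_i, h_i = 1, 1, and Δ_i = (y_(i+1) − y_i)/h_i = 0, -11:
  1·M_0 + 4·M_1 + 1·M_2 = 6(Δ_1 - Δ_0) = -66
Clamped end conditions give two more equations: 2h_0·M_0 + h_0·M_1 = 6(Δ_0 - s'(1)) = -24 and h_1·M_1 + 2h_1·M_2 = 6(s'(3) - Δ_1) = 90.
Forward elimination and back-substitution give M_0 = 9/2, M_1 = -33, M_2 = 123/2.
On [1, 2], with s_0(x) = a_0 + b_0·(x - 1) + c_0·(x - 1)² + d_0·(x - 1)³: c_0 = M_0/2 = 9/4, d_0 = (M_1 - M_0)/(6h_0) = -25/4, b_0 = Δ_0 - h_0(2M_0 + M_1)/6 = 4.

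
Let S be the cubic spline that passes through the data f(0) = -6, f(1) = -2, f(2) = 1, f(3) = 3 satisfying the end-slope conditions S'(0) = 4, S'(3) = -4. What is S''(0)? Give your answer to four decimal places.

Write σ_i for S''(x_i). With h_i = 1, 1, 1 and divided differences Δ_i = 4, 3, 2, the continuity of S' gives the tridiagonal system
  1·σ_0 + 4·σ_1 + 1·σ_2 = 6(Δ_1 - Δ_0) = -6
  1·σ_1 + 4·σ_2 + 1·σ_3 = 6(Δ_2 - Δ_1) = -6
Clamped end conditions give two more equations: 2h_0·σ_0 + h_0·σ_1 = 6(Δ_0 - S'(0)) = 0 and h_2·σ_2 + 2h_2·σ_3 = 6(S'(3) - Δ_2) = -36.
Solving: σ_0 = 22/15, σ_1 = -44/15, σ_2 = 64/15, σ_3 = -302/15.

1.4667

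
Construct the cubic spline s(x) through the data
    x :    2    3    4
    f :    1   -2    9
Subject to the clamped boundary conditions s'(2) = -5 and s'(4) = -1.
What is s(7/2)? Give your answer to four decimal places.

Write M_i for s''(x_i). With h_i = 1, 1 and divided differences Δ_i = -3, 11, the continuity of s' gives the tridiagonal system
  1·M_0 + 4·M_1 + 1·M_2 = 6(Δ_1 - Δ_0) = 84
Clamped end conditions give two more equations: 2h_0·M_0 + h_0·M_1 = 6(Δ_0 - s'(2)) = 12 and h_1·M_1 + 2h_1·M_2 = 6(s'(4) - Δ_1) = -72.
Solving: M_0 = -13, M_1 = 38, M_2 = -55.
On [3, 4], s(x) = -2 + 15/2·(x - 3) + 19·(x - 3)² - 31/2·(x - 3)³.
With (x - 3) = 1/2: s(7/2) = 73/16.

4.5625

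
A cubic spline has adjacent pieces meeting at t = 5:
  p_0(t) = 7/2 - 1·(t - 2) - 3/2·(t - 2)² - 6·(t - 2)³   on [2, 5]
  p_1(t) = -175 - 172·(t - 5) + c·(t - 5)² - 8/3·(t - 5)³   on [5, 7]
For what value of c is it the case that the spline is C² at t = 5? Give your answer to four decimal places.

-55.5000

p_0''(t) = -3 - 36·(t - 2), so p_0''(5) = -111. On the right, p_1''(5) = 2c, so c = -111/2.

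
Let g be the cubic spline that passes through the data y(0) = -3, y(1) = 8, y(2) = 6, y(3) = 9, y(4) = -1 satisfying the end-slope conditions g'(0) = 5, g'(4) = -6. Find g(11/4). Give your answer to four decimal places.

Write σ_i for g''(x_i). With h_i = 1, 1, 1, 1 and divided differences Δ_i = 11, -2, 3, -10, the continuity of g' gives the tridiagonal system
  1·σ_0 + 4·σ_1 + 1·σ_2 = 6(Δ_1 - Δ_0) = -78
  1·σ_1 + 4·σ_2 + 1·σ_3 = 6(Δ_2 - Δ_1) = 30
  1·σ_2 + 4·σ_3 + 1·σ_4 = 6(Δ_3 - Δ_2) = -78
Clamped end conditions give two more equations: 2h_0·σ_0 + h_0·σ_1 = 6(Δ_0 - g'(0)) = 36 and h_3·σ_3 + 2h_3·σ_4 = 6(g'(4) - Δ_3) = 24.
Solving the tridiagonal system: σ_0 = 985/28, σ_1 = -481/14, σ_2 = 97/4, σ_3 = -457/14, σ_4 = 793/28.
On [2, 3], g(t) = 6 + 5/14·(t - 2) + 97/8·(t - 2)² - 531/56·(t - 2)³.
With (t - 2) = 3/4: g(11/4) = 4653/512.

9.0879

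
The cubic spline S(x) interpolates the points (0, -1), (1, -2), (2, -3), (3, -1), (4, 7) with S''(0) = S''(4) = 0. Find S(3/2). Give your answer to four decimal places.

Let M_i = S''(x_i). Step sizes h_i = 1, 1, 1, 1; slopes of the chords Δ_i = (y_(i+1) - y_i)/h_i = -1, -1, 2, 8.
  1·M_0 + 4·M_1 + 1·M_2 = 6(Δ_1 - Δ_0) = 0
  1·M_1 + 4·M_2 + 1·M_3 = 6(Δ_2 - Δ_1) = 18
  1·M_2 + 4·M_3 + 1·M_4 = 6(Δ_3 - Δ_2) = 36
Natural end conditions: M_0 = M_4 = 0.
Forward elimination and back-substitution give M_0 = 0, M_1 = -9/14, M_2 = 18/7, M_3 = 117/14, M_4 = 0.
On [1, 2], S(x) = -2 - 17/14·(x - 1) - 9/28·(x - 1)² + 15/28·(x - 1)³.
With (x - 1) = 1/2: S(3/2) = -587/224.

-2.6205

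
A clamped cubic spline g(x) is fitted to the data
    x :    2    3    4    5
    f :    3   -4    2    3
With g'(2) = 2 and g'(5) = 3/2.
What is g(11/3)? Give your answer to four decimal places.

Put σ_i = g'' at the i-th knot. Here h = (1, 1, 1) and Δ = (-7, 6, 1), so the interior equations h_(i-1)·σ_(i-1) + 2(h_(i-1)+h_i)·σ_i + h_i·σ_(i+1) = 6(Δ_i − Δ_(i-1)) read
  1·σ_0 + 4·σ_1 + 1·σ_2 = 6(Δ_1 - Δ_0) = 78
  1·σ_1 + 4·σ_2 + 1·σ_3 = 6(Δ_2 - Δ_1) = -30
Clamped end conditions give two more equations: 2h_0·σ_0 + h_0·σ_1 = 6(Δ_0 - g'(2)) = -54 and h_2·σ_2 + 2h_2·σ_3 = 6(g'(5) - Δ_2) = 3.
Forward elimination and back-substitution give σ_0 = -671/15, σ_1 = 532/15, σ_2 = -287/15, σ_3 = 166/15.
On [3, 4], g(x) = -4 - 79/30·(x - 3) + 266/15·(x - 3)² - 91/10·(x - 3)³.
With (x - 3) = 2/3: g(11/3) = -77/135.

-0.5704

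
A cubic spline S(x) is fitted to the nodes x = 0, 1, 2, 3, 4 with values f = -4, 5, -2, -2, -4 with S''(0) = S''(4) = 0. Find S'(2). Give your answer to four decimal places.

-5.2500

Write m_i for S''(x_i). With h_i = 1, 1, 1, 1 and divided differences Δ_i = 9, -7, 0, -2, the continuity of S' gives the tridiagonal system
  1·m_0 + 4·m_1 + 1·m_2 = 6(Δ_1 - Δ_0) = -96
  1·m_1 + 4·m_2 + 1·m_3 = 6(Δ_2 - Δ_1) = 42
  1·m_2 + 4·m_3 + 1·m_4 = 6(Δ_3 - Δ_2) = -12
Natural end conditions: m_0 = m_4 = 0.
Solving the tridiagonal system: m_0 = 0, m_1 = -405/14, m_2 = 138/7, m_3 = -111/14, m_4 = 0.
On [2, 3], S'(x) = b_2 + 2c_2·(x - 2) + 3d_2·(x - 2)² with b_2 = Δ_2 - h_2(2m_2 + m_3)/6 = -21/4, c_2 = m_2/2 = 69/7, d_2 = (m_3 - m_2)/(6h_2) = -129/28. So S'(2) = -21/4.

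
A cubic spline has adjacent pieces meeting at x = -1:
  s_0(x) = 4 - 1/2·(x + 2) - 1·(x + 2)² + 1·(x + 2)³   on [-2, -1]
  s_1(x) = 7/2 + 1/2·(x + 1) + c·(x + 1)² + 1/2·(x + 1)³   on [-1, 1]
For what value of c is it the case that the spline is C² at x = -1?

s_0''(x) = -2 + 6·(x + 2), so s_0''(-1) = 4. On the right, s_1''(-1) = 2c, so c = 2.

2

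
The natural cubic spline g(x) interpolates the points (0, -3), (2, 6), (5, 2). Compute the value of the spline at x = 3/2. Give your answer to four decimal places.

4.5156

Let M_i = g''(x_i). Step sizes h_i = 2, 3; slopes of the chords Δ_i = (y_(i+1) - y_i)/h_i = 9/2, -4/3.
  2·M_0 + 10·M_1 + 3·M_2 = 6(Δ_1 - Δ_0) = -35
Natural end conditions: M_0 = M_2 = 0.
Solving the tridiagonal system: M_0 = 0, M_1 = -7/2, M_2 = 0.
On [0, 2], g(x) = -3 + 17/3·x + 0·x² - 7/24·x³.
With x = 3/2: g(3/2) = 289/64.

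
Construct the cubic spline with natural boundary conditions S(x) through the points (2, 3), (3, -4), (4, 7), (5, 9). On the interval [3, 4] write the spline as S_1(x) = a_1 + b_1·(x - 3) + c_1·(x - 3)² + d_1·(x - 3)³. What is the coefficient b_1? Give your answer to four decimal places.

3.8000

Put m_i = S'' at the i-th knot. Here h = (1, 1, 1) and Δ = (-7, 11, 2), so the interior equations h_(i-1)·m_(i-1) + 2(h_(i-1)+h_i)·m_i + h_i·m_(i+1) = 6(Δ_i − Δ_(i-1)) read
  1·m_0 + 4·m_1 + 1·m_2 = 6(Δ_1 - Δ_0) = 108
  1·m_1 + 4·m_2 + 1·m_3 = 6(Δ_2 - Δ_1) = -54
Natural end conditions: m_0 = m_3 = 0.
Solving the tridiagonal system: m_0 = 0, m_1 = 162/5, m_2 = -108/5, m_3 = 0.
On [3, 4], with S_1(x) = a_1 + b_1·(x - 3) + c_1·(x - 3)² + d_1·(x - 3)³: c_1 = m_1/2 = 81/5, d_1 = (m_2 - m_1)/(6h_1) = -9, b_1 = Δ_1 - h_1(2m_1 + m_2)/6 = 19/5.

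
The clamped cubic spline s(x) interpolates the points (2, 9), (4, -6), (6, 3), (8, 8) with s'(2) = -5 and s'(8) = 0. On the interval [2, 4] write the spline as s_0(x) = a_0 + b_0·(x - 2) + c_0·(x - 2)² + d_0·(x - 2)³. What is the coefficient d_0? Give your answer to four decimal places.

1.8833

Let σ_i = s''(x_i). Step sizes h_i = 2, 2, 2; slopes of the chords Δ_i = (y_(i+1) - y_i)/h_i = -15/2, 9/2, 5/2.
  2·σ_0 + 8·σ_1 + 2·σ_2 = 6(Δ_1 - Δ_0) = 72
  2·σ_1 + 8·σ_2 + 2·σ_3 = 6(Δ_2 - Δ_1) = -12
Clamped end conditions give two more equations: 2h_0·σ_0 + h_0·σ_1 = 6(Δ_0 - s'(2)) = -15 and h_2·σ_2 + 2h_2·σ_3 = 6(s'(8) - Δ_2) = -15.
Hence σ_0 = -301/30, σ_1 = 377/30, σ_2 = -127/30, σ_3 = -49/30.
On [2, 4], with s_0(x) = a_0 + b_0·(x - 2) + c_0·(x - 2)² + d_0·(x - 2)³: c_0 = σ_0/2 = -301/60, d_0 = (σ_1 - σ_0)/(6h_0) = 113/60, b_0 = Δ_0 - h_0(2σ_0 + σ_1)/6 = -5.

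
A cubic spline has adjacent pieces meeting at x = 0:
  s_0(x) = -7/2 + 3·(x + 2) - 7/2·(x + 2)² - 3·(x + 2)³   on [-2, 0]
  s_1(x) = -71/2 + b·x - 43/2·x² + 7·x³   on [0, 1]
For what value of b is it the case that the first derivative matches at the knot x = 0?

s_0'(x) = 3 - 7·(x + 2) - 9·(x + 2)², so s_0'(0) = -47. On the right, s_1'(0) = b, so b = -47.

-47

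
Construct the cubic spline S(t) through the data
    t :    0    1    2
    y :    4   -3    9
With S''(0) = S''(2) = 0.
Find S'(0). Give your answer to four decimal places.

-11.7500

Let M_i = S''(x_i). Step sizes h_i = 1, 1; slopes of the chords Δ_i = (y_(i+1) - y_i)/h_i = -7, 12.
  1·M_0 + 4·M_1 + 1·M_2 = 6(Δ_1 - Δ_0) = 114
Natural end conditions: M_0 = M_2 = 0.
Solving: M_0 = 0, M_1 = 57/2, M_2 = 0.
On [0, 1], S'(t) = b_0 + 2c_0·t + 3d_0·t² with b_0 = Δ_0 - h_0(2M_0 + M_1)/6 = -47/4, c_0 = M_0/2 = 0, d_0 = (M_1 - M_0)/(6h_0) = 19/4. So S'(0) = -47/4.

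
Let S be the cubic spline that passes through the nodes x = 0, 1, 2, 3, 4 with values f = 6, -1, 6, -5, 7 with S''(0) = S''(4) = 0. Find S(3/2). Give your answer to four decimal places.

3.3772

Write M_i for S''(x_i). With h_i = 1, 1, 1, 1 and divided differences Δ_i = -7, 7, -11, 12, the continuity of S' gives the tridiagonal system
  1·M_0 + 4·M_1 + 1·M_2 = 6(Δ_1 - Δ_0) = 84
  1·M_1 + 4·M_2 + 1·M_3 = 6(Δ_2 - Δ_1) = -108
  1·M_2 + 4·M_3 + 1·M_4 = 6(Δ_3 - Δ_2) = 138
Natural end conditions: M_0 = M_4 = 0.
Solving: M_0 = 0, M_1 = 915/28, M_2 = -327/7, M_3 = 1293/28, M_4 = 0.
On [1, 2], S(x) = -1 + 109/28·(x - 1) + 915/56·(x - 1)² - 741/56·(x - 1)³.
With (x - 1) = 1/2: S(3/2) = 1513/448.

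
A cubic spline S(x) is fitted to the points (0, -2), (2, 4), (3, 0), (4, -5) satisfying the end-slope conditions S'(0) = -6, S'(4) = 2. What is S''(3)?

-4

Write σ_i for S''(x_i). With h_i = 2, 1, 1 and divided differences Δ_i = 3, -4, -5, the continuity of S' gives the tridiagonal system
  2·σ_0 + 6·σ_1 + 1·σ_2 = 6(Δ_1 - Δ_0) = -42
  1·σ_1 + 4·σ_2 + 1·σ_3 = 6(Δ_2 - Δ_1) = -6
Clamped end conditions give two more equations: 2h_0·σ_0 + h_0·σ_1 = 6(Δ_0 - S'(0)) = 54 and h_2·σ_2 + 2h_2·σ_3 = 6(S'(4) - Δ_2) = 42.
Solving: σ_0 = 20, σ_1 = -13, σ_2 = -4, σ_3 = 23.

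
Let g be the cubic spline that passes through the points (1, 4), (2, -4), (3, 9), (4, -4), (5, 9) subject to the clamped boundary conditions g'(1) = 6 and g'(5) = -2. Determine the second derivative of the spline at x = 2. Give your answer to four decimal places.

With m_i denoting the second derivative at x_i, h_i = 1, 1, 1, 1, and Δ_i = (y_(i+1) − y_i)/h_i = -8, 13, -13, 13:
  1·m_0 + 4·m_1 + 1·m_2 = 6(Δ_1 - Δ_0) = 126
  1·m_1 + 4·m_2 + 1·m_3 = 6(Δ_2 - Δ_1) = -156
  1·m_2 + 4·m_3 + 1·m_4 = 6(Δ_3 - Δ_2) = 156
Clamped end conditions give two more equations: 2h_0·m_0 + h_0·m_1 = 6(Δ_0 - g'(1)) = -84 and h_3·m_3 + 2h_3·m_4 = 6(g'(5) - Δ_3) = -90.
Hence m_0 = -2153/28, m_1 = 977/14, m_2 = -305/4, m_3 = 1109/14, m_4 = -2369/28.

69.7857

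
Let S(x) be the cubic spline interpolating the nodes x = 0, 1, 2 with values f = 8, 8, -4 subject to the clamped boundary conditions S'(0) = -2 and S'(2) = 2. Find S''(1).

-40

Let M_i = S''(x_i). Step sizes h_i = 1, 1; slopes of the chords Δ_i = (y_(i+1) - y_i)/h_i = 0, -12.
  1·M_0 + 4·M_1 + 1·M_2 = 6(Δ_1 - Δ_0) = -72
Clamped end conditions give two more equations: 2h_0·M_0 + h_0·M_1 = 6(Δ_0 - S'(0)) = 12 and h_1·M_1 + 2h_1·M_2 = 6(S'(2) - Δ_1) = 84.
Hence M_0 = 26, M_1 = -40, M_2 = 62.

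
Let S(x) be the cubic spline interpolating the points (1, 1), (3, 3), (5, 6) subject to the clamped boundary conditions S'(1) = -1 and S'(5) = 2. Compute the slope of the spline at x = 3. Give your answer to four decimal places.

1.6250

Write M_i for S''(x_i). With h_i = 2, 2 and divided differences Δ_i = 1, 3/2, the continuity of S' gives the tridiagonal system
  2·M_0 + 8·M_1 + 2·M_2 = 6(Δ_1 - Δ_0) = 3
Clamped end conditions give two more equations: 2h_0·M_0 + h_0·M_1 = 6(Δ_0 - S'(1)) = 12 and h_1·M_1 + 2h_1·M_2 = 6(S'(5) - Δ_1) = 3.
Solving: M_0 = 27/8, M_1 = -3/4, M_2 = 9/8.
On [3, 5], S'(x) = b_1 + 2c_1·(x - 3) + 3d_1·(x - 3)² with b_1 = Δ_1 - h_1(2M_1 + M_2)/6 = 13/8, c_1 = M_1/2 = -3/8, d_1 = (M_2 - M_1)/(6h_1) = 5/32. So S'(3) = 13/8.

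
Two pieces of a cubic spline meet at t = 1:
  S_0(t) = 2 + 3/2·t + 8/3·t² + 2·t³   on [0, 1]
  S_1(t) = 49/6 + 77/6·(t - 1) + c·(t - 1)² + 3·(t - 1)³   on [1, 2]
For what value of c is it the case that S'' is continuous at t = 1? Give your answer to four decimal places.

8.6667

S_0''(t) = 16/3 + 12·t, so S_0''(1) = 52/3. On the right, S_1''(1) = 2c, so c = 26/3.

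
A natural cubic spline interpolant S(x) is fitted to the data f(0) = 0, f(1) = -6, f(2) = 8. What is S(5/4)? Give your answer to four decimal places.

-4.1406

Put σ_i = S'' at the i-th knot. Here h = (1, 1) and Δ = (-6, 14), so the interior equations h_(i-1)·σ_(i-1) + 2(h_(i-1)+h_i)·σ_i + h_i·σ_(i+1) = 6(Δ_i − Δ_(i-1)) read
  1·σ_0 + 4·σ_1 + 1·σ_2 = 6(Δ_1 - Δ_0) = 120
Natural end conditions: σ_0 = σ_2 = 0.
Hence σ_0 = 0, σ_1 = 30, σ_2 = 0.
On [1, 2], S(x) = -6 + 4·(x - 1) + 15·(x - 1)² - 5·(x - 1)³.
With (x - 1) = 1/4: S(5/4) = -265/64.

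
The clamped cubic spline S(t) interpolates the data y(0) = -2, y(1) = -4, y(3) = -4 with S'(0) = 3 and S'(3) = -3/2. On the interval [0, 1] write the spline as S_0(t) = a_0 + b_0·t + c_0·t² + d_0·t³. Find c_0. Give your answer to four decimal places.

Put m_i = S'' at the i-th knot. Here h = (1, 2) and Δ = (-2, 0), so the interior equations h_(i-1)·m_(i-1) + 2(h_(i-1)+h_i)·m_i + h_i·m_(i+1) = 6(Δ_i − Δ_(i-1)) read
  1·m_0 + 6·m_1 + 2·m_2 = 6(Δ_1 - Δ_0) = 12
Clamped end conditions give two more equations: 2h_0·m_0 + h_0·m_1 = 6(Δ_0 - S'(0)) = -30 and h_1·m_1 + 2h_1·m_2 = 6(S'(3) - Δ_1) = -9.
Hence m_0 = -37/2, m_1 = 7, m_2 = -23/4.
On [0, 1], with S_0(t) = a_0 + b_0·t + c_0·t² + d_0·t³: c_0 = m_0/2 = -37/4, d_0 = (m_1 - m_0)/(6h_0) = 17/4, b_0 = Δ_0 - h_0(2m_0 + m_1)/6 = 3.

-9.2500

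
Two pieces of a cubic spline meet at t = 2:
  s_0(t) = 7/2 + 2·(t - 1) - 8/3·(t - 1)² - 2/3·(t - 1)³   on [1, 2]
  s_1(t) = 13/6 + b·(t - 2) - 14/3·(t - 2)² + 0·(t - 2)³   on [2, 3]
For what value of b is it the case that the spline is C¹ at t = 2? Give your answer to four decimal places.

s_0'(t) = 2 - 16/3·(t - 1) - 2·(t - 1)², so s_0'(2) = -16/3. On the right, s_1'(2) = b, so b = -16/3.

-5.3333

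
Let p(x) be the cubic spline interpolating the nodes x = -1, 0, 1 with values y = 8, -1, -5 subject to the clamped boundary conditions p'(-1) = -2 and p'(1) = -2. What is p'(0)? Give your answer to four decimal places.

Let m_i = p''(x_i). Step sizes h_i = 1, 1; slopes of the chords Δ_i = (y_(i+1) - y_i)/h_i = -9, -4.
  1·m_0 + 4·m_1 + 1·m_2 = 6(Δ_1 - Δ_0) = 30
Clamped end conditions give two more equations: 2h_0·m_0 + h_0·m_1 = 6(Δ_0 - p'(-1)) = -42 and h_1·m_1 + 2h_1·m_2 = 6(p'(1) - Δ_1) = 12.
Forward elimination and back-substitution give m_0 = -57/2, m_1 = 15, m_2 = -3/2.
On [0, 1], p'(x) = b_1 + 2c_1·x + 3d_1·x² with b_1 = Δ_1 - h_1(2m_1 + m_2)/6 = -35/4, c_1 = m_1/2 = 15/2, d_1 = (m_2 - m_1)/(6h_1) = -11/4. So p'(0) = -35/4.

-8.7500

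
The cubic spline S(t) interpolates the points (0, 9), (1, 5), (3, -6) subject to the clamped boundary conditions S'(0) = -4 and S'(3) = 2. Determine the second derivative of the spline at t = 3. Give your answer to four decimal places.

14.7500

Let M_i = S''(x_i). Step sizes h_i = 1, 2; slopes of the chords Δ_i = (y_(i+1) - y_i)/h_i = -4, -11/2.
  1·M_0 + 6·M_1 + 2·M_2 = 6(Δ_1 - Δ_0) = -9
Clamped end conditions give two more equations: 2h_0·M_0 + h_0·M_1 = 6(Δ_0 - S'(0)) = 0 and h_1·M_1 + 2h_1·M_2 = 6(S'(3) - Δ_1) = 45.
Forward elimination and back-substitution give M_0 = 7/2, M_1 = -7, M_2 = 59/4.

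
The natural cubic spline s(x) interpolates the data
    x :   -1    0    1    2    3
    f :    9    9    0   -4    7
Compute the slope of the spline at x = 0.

-5

Let M_i = s''(x_i). Step sizes h_i = 1, 1, 1, 1; slopes of the chords Δ_i = (y_(i+1) - y_i)/h_i = 0, -9, -4, 11.
  1·M_0 + 4·M_1 + 1·M_2 = 6(Δ_1 - Δ_0) = -54
  1·M_1 + 4·M_2 + 1·M_3 = 6(Δ_2 - Δ_1) = 30
  1·M_2 + 4·M_3 + 1·M_4 = 6(Δ_3 - Δ_2) = 90
Natural end conditions: M_0 = M_4 = 0.
Hence M_0 = 0, M_1 = -15, M_2 = 6, M_3 = 21, M_4 = 0.
On [0, 1], s'(x) = b_1 + 2c_1·x + 3d_1·x² with b_1 = Δ_1 - h_1(2M_1 + M_2)/6 = -5, c_1 = M_1/2 = -15/2, d_1 = (M_2 - M_1)/(6h_1) = 7/2. So s'(0) = -5.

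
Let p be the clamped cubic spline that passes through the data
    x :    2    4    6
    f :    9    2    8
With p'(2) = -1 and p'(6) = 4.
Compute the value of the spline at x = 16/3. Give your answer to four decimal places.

5.0926

Put m_i = p'' at the i-th knot. Here h = (2, 2) and Δ = (-7/2, 3), so the interior equations h_(i-1)·m_(i-1) + 2(h_(i-1)+h_i)·m_i + h_i·m_(i+1) = 6(Δ_i − Δ_(i-1)) read
  2·m_0 + 8·m_1 + 2·m_2 = 6(Δ_1 - Δ_0) = 39
Clamped end conditions give two more equations: 2h_0·m_0 + h_0·m_1 = 6(Δ_0 - p'(2)) = -15 and h_1·m_1 + 2h_1·m_2 = 6(p'(6) - Δ_1) = 6.
Solving the tridiagonal system: m_0 = -59/8, m_1 = 29/4, m_2 = -17/8.
On [4, 6], p(x) = 2 - 9/8·(x - 4) + 29/8·(x - 4)² - 25/32·(x - 4)³.
With (x - 4) = 4/3: p(16/3) = 275/54.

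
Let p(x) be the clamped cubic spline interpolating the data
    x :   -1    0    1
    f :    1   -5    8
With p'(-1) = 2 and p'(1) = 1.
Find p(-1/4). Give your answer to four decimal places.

Put σ_i = p'' at the i-th knot. Here h = (1, 1) and Δ = (-6, 13), so the interior equations h_(i-1)·σ_(i-1) + 2(h_(i-1)+h_i)·σ_i + h_i·σ_(i+1) = 6(Δ_i − Δ_(i-1)) read
  1·σ_0 + 4·σ_1 + 1·σ_2 = 6(Δ_1 - Δ_0) = 114
Clamped end conditions give two more equations: 2h_0·σ_0 + h_0·σ_1 = 6(Δ_0 - p'(-1)) = -48 and h_1·σ_1 + 2h_1·σ_2 = 6(p'(1) - Δ_1) = -72.
Solving: σ_0 = -53, σ_1 = 58, σ_2 = -65.
On [-1, 0], p(x) = 1 + 2·(x + 1) - 53/2·(x + 1)² + 37/2·(x + 1)³.
With (x + 1) = 3/4: p(-1/4) = -589/128.

-4.6016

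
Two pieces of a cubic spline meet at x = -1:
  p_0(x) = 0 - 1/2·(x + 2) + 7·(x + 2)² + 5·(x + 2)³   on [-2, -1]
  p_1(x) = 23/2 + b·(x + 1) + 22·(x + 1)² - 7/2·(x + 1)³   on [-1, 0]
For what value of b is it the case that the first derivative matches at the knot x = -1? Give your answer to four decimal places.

28.5000

p_0'(x) = -1/2 + 14·(x + 2) + 15·(x + 2)², so p_0'(-1) = 57/2. On the right, p_1'(-1) = b, so b = 57/2.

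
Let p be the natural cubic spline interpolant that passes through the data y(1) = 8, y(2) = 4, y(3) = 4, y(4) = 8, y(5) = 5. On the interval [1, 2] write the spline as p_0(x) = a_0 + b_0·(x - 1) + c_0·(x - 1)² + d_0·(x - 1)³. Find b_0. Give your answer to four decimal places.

With m_i denoting the second derivative at x_i, h_i = 1, 1, 1, 1, and Δ_i = (y_(i+1) − y_i)/h_i = -4, 0, 4, -3:
  1·m_0 + 4·m_1 + 1·m_2 = 6(Δ_1 - Δ_0) = 24
  1·m_1 + 4·m_2 + 1·m_3 = 6(Δ_2 - Δ_1) = 24
  1·m_2 + 4·m_3 + 1·m_4 = 6(Δ_3 - Δ_2) = -42
Natural end conditions: m_0 = m_4 = 0.
Solving the tridiagonal system: m_0 = 0, m_1 = 111/28, m_2 = 57/7, m_3 = -351/28, m_4 = 0.
On [1, 2], with p_0(x) = a_0 + b_0·(x - 1) + c_0·(x - 1)² + d_0·(x - 1)³: c_0 = m_0/2 = 0, d_0 = (m_1 - m_0)/(6h_0) = 37/56, b_0 = Δ_0 - h_0(2m_0 + m_1)/6 = -261/56.

-4.6607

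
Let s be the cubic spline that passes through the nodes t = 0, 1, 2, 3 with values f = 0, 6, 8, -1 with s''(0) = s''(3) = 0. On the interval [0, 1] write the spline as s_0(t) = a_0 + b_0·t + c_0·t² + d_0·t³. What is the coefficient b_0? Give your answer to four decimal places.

With M_i denoting the second derivative at x_i, h_i = 1, 1, 1, and Δ_i = (y_(i+1) − y_i)/h_i = 6, 2, -9:
  1·M_0 + 4·M_1 + 1·M_2 = 6(Δ_1 - Δ_0) = -24
  1·M_1 + 4·M_2 + 1·M_3 = 6(Δ_2 - Δ_1) = -66
Natural end conditions: M_0 = M_3 = 0.
Forward elimination and back-substitution give M_0 = 0, M_1 = -2, M_2 = -16, M_3 = 0.
On [0, 1], with s_0(t) = a_0 + b_0·t + c_0·t² + d_0·t³: c_0 = M_0/2 = 0, d_0 = (M_1 - M_0)/(6h_0) = -1/3, b_0 = Δ_0 - h_0(2M_0 + M_1)/6 = 19/3.

6.3333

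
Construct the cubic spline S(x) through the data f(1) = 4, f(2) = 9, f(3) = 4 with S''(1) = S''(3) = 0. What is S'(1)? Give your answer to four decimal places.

Write σ_i for S''(x_i). With h_i = 1, 1 and divided differences Δ_i = 5, -5, the continuity of S' gives the tridiagonal system
  1·σ_0 + 4·σ_1 + 1·σ_2 = 6(Δ_1 - Δ_0) = -60
Natural end conditions: σ_0 = σ_2 = 0.
Forward elimination and back-substitution give σ_0 = 0, σ_1 = -15, σ_2 = 0.
On [1, 2], S'(x) = b_0 + 2c_0·(x - 1) + 3d_0·(x - 1)² with b_0 = Δ_0 - h_0(2σ_0 + σ_1)/6 = 15/2, c_0 = σ_0/2 = 0, d_0 = (σ_1 - σ_0)/(6h_0) = -5/2. So S'(1) = 15/2.

7.5000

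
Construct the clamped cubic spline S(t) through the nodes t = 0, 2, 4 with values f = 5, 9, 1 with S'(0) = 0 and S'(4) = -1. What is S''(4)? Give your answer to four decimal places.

With M_i denoting the second derivative at x_i, h_i = 2, 2, and Δ_i = (y_(i+1) − y_i)/h_i = 2, -4:
  2·M_0 + 8·M_1 + 2·M_2 = 6(Δ_1 - Δ_0) = -36
Clamped end conditions give two more equations: 2h_0·M_0 + h_0·M_1 = 6(Δ_0 - S'(0)) = 12 and h_1·M_1 + 2h_1·M_2 = 6(S'(4) - Δ_1) = 18.
Solving: M_0 = 29/4, M_1 = -17/2, M_2 = 35/4.

8.7500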